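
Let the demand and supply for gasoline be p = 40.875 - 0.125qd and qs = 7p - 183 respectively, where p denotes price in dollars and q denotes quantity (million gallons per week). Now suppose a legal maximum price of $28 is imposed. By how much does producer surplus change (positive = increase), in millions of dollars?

-204

Rearranging demand gives qd = 327 - 8p. Setting quantity demanded equal to quantity supplied, 327 - 8p = 7p - 183, gives p* = 34 and q* = 55.
The ceiling of 28 is below the equilibrium price 34, so it binds.
At p = 28: qd = 327 - 8·28 = 103 and qs = 7·28 - 183 = 13.
Producer surplus without the control is ½ · (34 - 183/7) · 55 = 3025/14.
With the ceiling, producers sell 13 units at 28, so PS = ½ · (28 - 183/7) · 13 = 169/14.
Change in producer surplus = 169/14 - 3025/14 = -204.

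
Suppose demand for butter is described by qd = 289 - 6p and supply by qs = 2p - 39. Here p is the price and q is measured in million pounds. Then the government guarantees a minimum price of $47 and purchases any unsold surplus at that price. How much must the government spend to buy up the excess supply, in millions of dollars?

In a free market, 289 - 6p = 2p - 39 gives the equilibrium p* = 41, q* = 43.
Since 47 > 41, the floor is binding.
At p = 47: qd = 289 - 6·47 = 7 and qs = 2·47 - 39 = 55.
Surplus = qs - qd = 48.
Government expenditure = surplus × support price = 48 × 47 = 2256.

2256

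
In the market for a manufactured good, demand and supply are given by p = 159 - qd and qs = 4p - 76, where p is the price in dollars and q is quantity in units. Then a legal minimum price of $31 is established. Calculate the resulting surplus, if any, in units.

Rearranging demand gives qd = 159 - p. Equilibrium: 159 - p = 4p - 76, so 235 = 5p and p* = 47, q* = 112.
The floor of 31 is below the equilibrium price 47, so it is not binding; the market clears at p* = 47, q* = 112.
Since the control does not bind, there is no surplus.

0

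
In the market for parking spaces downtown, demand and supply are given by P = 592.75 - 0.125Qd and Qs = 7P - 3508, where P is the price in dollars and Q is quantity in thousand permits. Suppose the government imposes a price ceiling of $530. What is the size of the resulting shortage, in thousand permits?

300

Rearranging demand gives Qd = 4742 - 8P. Setting quantity demanded equal to quantity supplied, 4742 - 8P = 7P - 3508, gives P* = 550 and Q* = 342.
Since 530 < 550, the ceiling is binding.
At P = 530: Qd = 4742 - 8·530 = 502 and Qs = 7·530 - 3508 = 202.
Shortage = Qd - Qs = 502 - 202 = 300.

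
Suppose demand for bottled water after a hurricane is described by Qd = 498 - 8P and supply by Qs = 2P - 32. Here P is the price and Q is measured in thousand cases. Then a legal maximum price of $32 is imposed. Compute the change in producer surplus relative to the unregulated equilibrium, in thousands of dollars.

Setting quantity demanded equal to quantity supplied, 498 - 8P = 2P - 32, gives P* = 53 and Q* = 74.
Because the ceiling (32) lies below the market-clearing price, it is binding.
At P = 32: Qd = 498 - 8·32 = 242 and Qs = 2·32 - 32 = 32.
Producer surplus without the control is ½ · (53 - 16) · 74 = 1369.
With the ceiling, producers sell 32 units at 32, so PS = ½ · (32 - 16) · 32 = 256.
Change in producer surplus = 256 - 1369 = -1113.

-1113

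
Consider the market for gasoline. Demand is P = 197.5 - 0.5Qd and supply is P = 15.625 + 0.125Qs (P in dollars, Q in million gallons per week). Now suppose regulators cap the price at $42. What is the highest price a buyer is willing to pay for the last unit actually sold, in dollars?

Rearranging demand gives Qd = 395 - 2P; rearranging supply gives Qs = 8P - 125. Without the control the market clears where 395 - 2P = 8P - 125, i.e. P* = 52 and Q* = 291.
The ceiling of 42 is below the equilibrium price 52, so it binds.
At P = 42: Qd = 395 - 2·42 = 311 and Qs = 8·42 - 125 = 211.
Only 211 units reach the market. On the demand curve, the marginal buyer's willingness to pay at Q = 211 is (395 - 211)/2 = 92.

92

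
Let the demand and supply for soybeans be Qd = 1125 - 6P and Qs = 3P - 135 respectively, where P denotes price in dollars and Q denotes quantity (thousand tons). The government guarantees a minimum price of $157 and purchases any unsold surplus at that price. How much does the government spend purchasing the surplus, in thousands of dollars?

24021

Setting quantity demanded equal to quantity supplied, 1125 - 6P = 3P - 135, gives P* = 140 and Q* = 285.
Because the floor (157) lies above the market-clearing price, it is binding.
At P = 157: Qd = 1125 - 6·157 = 183 and Qs = 3·157 - 135 = 336.
Surplus = Qs - Qd = 153.
Government expenditure = surplus × support price = 153 × 157 = 24021.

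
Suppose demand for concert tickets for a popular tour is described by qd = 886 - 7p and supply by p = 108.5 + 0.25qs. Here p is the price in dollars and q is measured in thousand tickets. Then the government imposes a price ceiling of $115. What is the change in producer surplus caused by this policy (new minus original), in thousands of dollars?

Rearranging supply gives qs = 4p - 434. Setting quantity demanded equal to quantity supplied, 886 - 7p = 4p - 434, gives p* = 120 and q* = 46.
Because the ceiling (115) lies below the market-clearing price, it is binding.
At p = 115: qd = 886 - 7·115 = 81 and qs = 4·115 - 434 = 26.
Producer surplus without the control is ½ · (120 - 108.5) · 46 = 264.5.
With the ceiling, producers sell 26 units at 115, so PS = ½ · (115 - 108.5) · 26 = 84.5.
Change in producer surplus = 84.5 - 264.5 = -180.

-180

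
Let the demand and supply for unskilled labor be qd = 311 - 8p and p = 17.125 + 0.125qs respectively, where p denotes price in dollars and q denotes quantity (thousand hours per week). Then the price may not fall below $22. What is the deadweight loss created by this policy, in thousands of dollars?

0

Rearranging supply gives qs = 8p - 137. In a free market, 311 - 8p = 8p - 137 gives the equilibrium p* = 28, q* = 87.
Since 22 is below p* = 28, the floor does not bind and the free-market outcome prevails.
Since the control does not bind, no trades are prevented and deadweight loss is zero.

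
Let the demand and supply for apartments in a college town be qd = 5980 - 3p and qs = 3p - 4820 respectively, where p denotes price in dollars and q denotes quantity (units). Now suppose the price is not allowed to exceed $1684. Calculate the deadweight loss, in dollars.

40368

Without the control the market clears where 5980 - 3p = 3p - 4820, i.e. p* = 1800 and q* = 580.
Because the ceiling (1684) lies below the market-clearing price, it is binding.
At p = 1684: qd = 5980 - 3·1684 = 928 and qs = 3·1684 - 4820 = 232.
Quantity traded falls to 232. At q = 232 the demand price is (5980 - 232)/3 = 1916 and the supply price is (4820 + 232)/3 = 1684.
Deadweight loss = ½ · (1916 - 1684) · (580 - 232) = ½ · 232 · 348 = 40368.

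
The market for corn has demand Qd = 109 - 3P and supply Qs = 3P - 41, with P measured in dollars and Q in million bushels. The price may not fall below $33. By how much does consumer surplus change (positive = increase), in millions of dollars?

Equilibrium: 109 - 3P = 3P - 41, so 150 = 6P and P* = 25, Q* = 34.
Because the floor (33) lies above the market-clearing price, it is binding.
At P = 33: Qd = 109 - 3·33 = 10 and Qs = 3·33 - 41 = 58.
Consumer surplus without the control is ½ · (109/3 - 25) · 34 = 578/3.
With the floor, consumers buy 10 units at 33, so CS = ½ · (109/3 - 33) · 10 = 50/3.
Change in consumer surplus = 50/3 - 578/3 = -176.

-176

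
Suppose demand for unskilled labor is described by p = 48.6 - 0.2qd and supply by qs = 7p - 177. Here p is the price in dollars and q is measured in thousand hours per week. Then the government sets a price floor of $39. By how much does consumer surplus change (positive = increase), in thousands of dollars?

Rearranging demand gives qd = 243 - 5p. Without the control the market clears where 243 - 5p = 7p - 177, i.e. p* = 35 and q* = 68.
Because the floor (39) lies above the market-clearing price, it is binding.
At p = 39: qd = 243 - 5·39 = 48 and qs = 7·39 - 177 = 96.
Consumer surplus without the control is ½ · (48.6 - 35) · 68 = 462.4.
With the floor, consumers buy 48 units at 39, so CS = ½ · (48.6 - 39) · 48 = 230.4.
Change in consumer surplus = 230.4 - 462.4 = -232.

-232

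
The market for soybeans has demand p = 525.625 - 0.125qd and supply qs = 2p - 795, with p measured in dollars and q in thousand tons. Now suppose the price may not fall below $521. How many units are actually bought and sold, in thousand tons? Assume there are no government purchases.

37

Rearranging demand gives qd = 4205 - 8p. In a free market, 4205 - 8p = 2p - 795 gives the equilibrium p* = 500, q* = 205.
Because the floor (521) lies above the market-clearing price, it is binding.
At p = 521: qd = 4205 - 8·521 = 37 and qs = 2·521 - 795 = 247.
The quantity actually transacted is the short side, demand: 37.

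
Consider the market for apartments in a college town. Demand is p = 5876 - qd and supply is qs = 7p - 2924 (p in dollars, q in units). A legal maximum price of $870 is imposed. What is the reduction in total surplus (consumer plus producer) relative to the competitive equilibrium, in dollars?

1481200

Rearranging demand gives qd = 5876 - p. Setting quantity demanded equal to quantity supplied, 5876 - p = 7p - 2924, gives p* = 1100 and q* = 4776.
Because the ceiling (870) lies below the market-clearing price, it is binding.
At p = 870: qd = 5876 - 870 = 5006 and qs = 7·870 - 2924 = 3166.
Quantity traded falls to 3166. At q = 3166 the demand price is 5876 - 3166 = 2710 and the supply price is (2924 + 3166)/7 = 870.
Deadweight loss = ½ · (2710 - 870) · (4776 - 3166) = ½ · 1840 · 1610 = 1481200.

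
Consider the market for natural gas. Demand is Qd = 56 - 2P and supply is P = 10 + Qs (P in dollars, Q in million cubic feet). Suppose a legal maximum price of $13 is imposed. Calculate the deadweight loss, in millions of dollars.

60.75

Rearranging supply gives Qs = P - 10. Equilibrium: 56 - 2P = P - 10, so 66 = 3P and P* = 22, Q* = 12.
Because the ceiling (13) lies below the market-clearing price, it is binding.
At P = 13: Qd = 56 - 2·13 = 30 and Qs = 13 - 10 = 3.
Quantity traded falls to 3. At Q = 3 the demand price is (56 - 3)/2 = 26.5 and the supply price is 10 + 3 = 13.
Deadweight loss = ½ · (26.5 - 13) · (12 - 3) = ½ · 13.5 · 9 = 60.75.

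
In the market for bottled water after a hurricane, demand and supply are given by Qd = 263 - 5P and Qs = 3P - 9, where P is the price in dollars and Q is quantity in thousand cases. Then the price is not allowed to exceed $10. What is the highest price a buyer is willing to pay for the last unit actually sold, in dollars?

Without the control the market clears where 263 - 5P = 3P - 9, i.e. P* = 34 and Q* = 93.
Since 10 < 34, the ceiling is binding.
At P = 10: Qd = 263 - 5·10 = 213 and Qs = 3·10 - 9 = 21.
Only 21 units reach the market. On the demand curve, the marginal buyer's willingness to pay at Q = 21 is (263 - 21)/5 = 48.4.

48.4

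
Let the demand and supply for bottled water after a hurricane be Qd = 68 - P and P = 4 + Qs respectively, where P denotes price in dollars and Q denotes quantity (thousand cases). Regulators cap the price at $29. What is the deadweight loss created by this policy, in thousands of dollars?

49

Rearranging supply gives Qs = P - 4. In a free market, 68 - P = P - 4 gives the equilibrium P* = 36, Q* = 32.
Because the ceiling (29) lies below the market-clearing price, it is binding.
At P = 29: Qd = 68 - 29 = 39 and Qs = 29 - 4 = 25.
Quantity traded falls to 25. At Q = 25 the demand price is 68 - 25 = 43 and the supply price is 4 + 25 = 29.
Deadweight loss = ½ · (43 - 29) · (32 - 25) = ½ · 14 · 7 = 49.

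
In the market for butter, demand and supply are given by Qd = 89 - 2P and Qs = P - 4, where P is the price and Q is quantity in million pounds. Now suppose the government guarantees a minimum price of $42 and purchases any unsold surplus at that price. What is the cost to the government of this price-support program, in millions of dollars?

1386

Equilibrium: 89 - 2P = P - 4, so 93 = 3P and P* = 31, Q* = 27.
Since 42 > 31, the floor is binding.
At P = 42: Qd = 89 - 2·42 = 5 and Qs = 42 - 4 = 38.
Surplus = Qs - Qd = 33.
Government expenditure = surplus × support price = 33 × 42 = 1386.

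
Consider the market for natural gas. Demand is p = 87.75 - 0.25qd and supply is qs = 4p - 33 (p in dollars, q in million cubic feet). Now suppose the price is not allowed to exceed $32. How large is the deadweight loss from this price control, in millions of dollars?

1024

Rearranging demand gives qd = 351 - 4p. Setting quantity demanded equal to quantity supplied, 351 - 4p = 4p - 33, gives p* = 48 and q* = 159.
Since 32 < 48, the ceiling is binding.
At p = 32: qd = 351 - 4·32 = 223 and qs = 4·32 - 33 = 95.
Quantity traded falls to 95. At q = 95 the demand price is (351 - 95)/4 = 64 and the supply price is (33 + 95)/4 = 32.
Deadweight loss = ½ · (64 - 32) · (159 - 95) = ½ · 32 · 64 = 1024.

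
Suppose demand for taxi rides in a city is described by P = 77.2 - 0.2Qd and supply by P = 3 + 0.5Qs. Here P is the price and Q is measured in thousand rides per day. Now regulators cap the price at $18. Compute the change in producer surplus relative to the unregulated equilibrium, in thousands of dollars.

Rearranging demand gives Qd = 386 - 5P; rearranging supply gives Qs = 2P - 6. Without the control the market clears where 386 - 5P = 2P - 6, i.e. P* = 56 and Q* = 106.
Because the ceiling (18) lies below the market-clearing price, it is binding.
At P = 18: Qd = 386 - 5·18 = 296 and Qs = 2·18 - 6 = 30.
Producer surplus without the control is ½ · (56 - 3) · 106 = 2809.
With the ceiling, producers sell 30 units at 18, so PS = ½ · (18 - 3) · 30 = 225.
Change in producer surplus = 225 - 2809 = -2584.

-2584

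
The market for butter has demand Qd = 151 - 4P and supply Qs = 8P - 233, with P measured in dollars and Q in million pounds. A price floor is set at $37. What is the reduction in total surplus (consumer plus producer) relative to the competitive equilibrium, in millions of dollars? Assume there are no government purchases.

Equilibrium: 151 - 4P = 8P - 233, so 384 = 12P and P* = 32, Q* = 23.
Since 37 > 32, the floor is binding.
At P = 37: Qd = 151 - 4·37 = 3 and Qs = 8·37 - 233 = 63.
Quantity traded falls to 3. At Q = 3 the demand price is (151 - 3)/4 = 37 and the supply price is (233 + 3)/8 = 29.5.
Deadweight loss = ½ · (37 - 29.5) · (23 - 3) = ½ · 7.5 · 20 = 75.

75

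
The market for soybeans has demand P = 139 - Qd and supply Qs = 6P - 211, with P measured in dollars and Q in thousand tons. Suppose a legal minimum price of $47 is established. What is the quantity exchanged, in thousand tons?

Rearranging demand gives Qd = 139 - P. Equilibrium: 139 - P = 6P - 211, so 350 = 7P and P* = 50, Q* = 89.
Since 47 is below P* = 50, the floor does not bind and the free-market outcome prevails.

89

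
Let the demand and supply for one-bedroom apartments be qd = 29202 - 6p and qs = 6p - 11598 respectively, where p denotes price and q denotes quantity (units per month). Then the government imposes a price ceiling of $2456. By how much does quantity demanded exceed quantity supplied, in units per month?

11328

Equilibrium: 29202 - 6p = 6p - 11598, so 40800 = 12p and p* = 3400, q* = 8802.
Because the ceiling (2456) lies below the market-clearing price, it is binding.
At p = 2456: qd = 29202 - 6·2456 = 14466 and qs = 6·2456 - 11598 = 3138.
Shortage = qd - qs = 14466 - 3138 = 11328.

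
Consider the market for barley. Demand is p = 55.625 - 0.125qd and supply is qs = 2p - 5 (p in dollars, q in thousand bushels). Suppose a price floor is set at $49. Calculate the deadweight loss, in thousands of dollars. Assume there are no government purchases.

320

Rearranging demand gives qd = 445 - 8p. Setting quantity demanded equal to quantity supplied, 445 - 8p = 2p - 5, gives p* = 45 and q* = 85.
The floor of 49 is above the equilibrium price 45, so it binds.
At p = 49: qd = 445 - 8·49 = 53 and qs = 2·49 - 5 = 93.
Quantity traded falls to 53. At q = 53 the demand price is (445 - 53)/8 = 49 and the supply price is (5 + 53)/2 = 29.
Deadweight loss = ½ · (49 - 29) · (85 - 53) = ½ · 20 · 32 = 320.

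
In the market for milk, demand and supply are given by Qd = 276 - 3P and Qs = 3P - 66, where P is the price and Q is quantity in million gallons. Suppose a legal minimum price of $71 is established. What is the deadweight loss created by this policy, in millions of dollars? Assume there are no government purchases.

In a free market, 276 - 3P = 3P - 66 gives the equilibrium P* = 57, Q* = 105.
Because the floor (71) lies above the market-clearing price, it is binding.
At P = 71: Qd = 276 - 3·71 = 63 and Qs = 3·71 - 66 = 147.
Quantity traded falls to 63. At Q = 63 the demand price is (276 - 63)/3 = 71 and the supply price is (66 + 63)/3 = 43.
Deadweight loss = ½ · (71 - 43) · (105 - 63) = ½ · 28 · 42 = 588.

588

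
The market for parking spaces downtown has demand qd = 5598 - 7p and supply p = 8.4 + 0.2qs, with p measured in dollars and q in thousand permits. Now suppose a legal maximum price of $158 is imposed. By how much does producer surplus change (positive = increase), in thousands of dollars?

-476736

Rearranging supply gives qs = 5p - 42. Equilibrium: 5598 - 7p = 5p - 42, so 5640 = 12p and p* = 470, q* = 2308.
Because the ceiling (158) lies below the market-clearing price, it is binding.
At p = 158: qd = 5598 - 7·158 = 4492 and qs = 5·158 - 42 = 748.
Producer surplus without the control is ½ · (470 - 8.4) · 2308 = 532686.4.
With the ceiling, producers sell 748 units at 158, so PS = ½ · (158 - 8.4) · 748 = 55950.4.
Change in producer surplus = 55950.4 - 532686.4 = -476736.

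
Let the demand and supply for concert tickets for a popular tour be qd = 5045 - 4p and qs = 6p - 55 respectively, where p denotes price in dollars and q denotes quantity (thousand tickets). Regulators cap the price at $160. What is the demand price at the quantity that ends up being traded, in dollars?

1035

Setting quantity demanded equal to quantity supplied, 5045 - 4p = 6p - 55, gives p* = 510 and q* = 3005.
Because the ceiling (160) lies below the market-clearing price, it is binding.
At p = 160: qd = 5045 - 4·160 = 4405 and qs = 6·160 - 55 = 905.
Only 905 units reach the market. On the demand curve, the marginal buyer's willingness to pay at q = 905 is (5045 - 905)/4 = 1035.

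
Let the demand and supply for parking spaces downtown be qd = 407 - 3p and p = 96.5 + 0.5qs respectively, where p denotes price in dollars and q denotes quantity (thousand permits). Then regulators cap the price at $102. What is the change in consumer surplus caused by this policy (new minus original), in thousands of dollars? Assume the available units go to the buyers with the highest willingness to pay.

-18

Rearranging supply gives qs = 2p - 193. Setting quantity demanded equal to quantity supplied, 407 - 3p = 2p - 193, gives p* = 120 and q* = 47.
Since 102 < 120, the ceiling is binding.
At p = 102: qd = 407 - 3·102 = 101 and qs = 2·102 - 193 = 11.
Consumer surplus without the control is ½ · (407/3 - 120) · 47 = 2209/6.
With the ceiling, 11 units are sold at 102 (assume they go to the highest-value buyers). The demand price at q = 11 is 132, so CS = ½ · [(407/3 - 102) + (132 - 102)] · 11 = 2101/6.
Change in consumer surplus = 2101/6 - 2209/6 = -18.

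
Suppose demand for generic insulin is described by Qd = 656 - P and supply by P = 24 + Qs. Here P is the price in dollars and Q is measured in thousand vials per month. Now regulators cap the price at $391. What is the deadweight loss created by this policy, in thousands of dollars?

0

Rearranging supply gives Qs = P - 24. Without the control the market clears where 656 - P = P - 24, i.e. P* = 340 and Q* = 316.
Since 391 is above P* = 340, the ceiling does not bind and the free-market outcome prevails.
Since the control does not bind, no trades are prevented and deadweight loss is zero.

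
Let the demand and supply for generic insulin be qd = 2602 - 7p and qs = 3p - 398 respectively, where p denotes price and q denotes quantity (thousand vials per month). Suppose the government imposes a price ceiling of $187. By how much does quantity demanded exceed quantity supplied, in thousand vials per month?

Setting quantity demanded equal to quantity supplied, 2602 - 7p = 3p - 398, gives p* = 300 and q* = 502.
Because the ceiling (187) lies below the market-clearing price, it is binding.
At p = 187: qd = 2602 - 7·187 = 1293 and qs = 3·187 - 398 = 163.
Shortage = qd - qs = 1293 - 163 = 1130.

1130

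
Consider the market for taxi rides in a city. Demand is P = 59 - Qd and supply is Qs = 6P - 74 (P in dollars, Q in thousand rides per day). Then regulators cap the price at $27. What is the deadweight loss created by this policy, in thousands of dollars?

0

Rearranging demand gives Qd = 59 - P. In a free market, 59 - P = 6P - 74 gives the equilibrium P* = 19, Q* = 40.
Since 27 is above P* = 19, the ceiling does not bind and the free-market outcome prevails.
Since the control does not bind, no trades are prevented and deadweight loss is zero.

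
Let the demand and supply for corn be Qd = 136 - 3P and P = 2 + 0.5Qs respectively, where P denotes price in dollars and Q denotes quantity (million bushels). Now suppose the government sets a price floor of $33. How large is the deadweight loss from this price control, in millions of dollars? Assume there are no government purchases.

93.75

Rearranging supply gives Qs = 2P - 4. Setting quantity demanded equal to quantity supplied, 136 - 3P = 2P - 4, gives P* = 28 and Q* = 52.
Because the floor (33) lies above the market-clearing price, it is binding.
At P = 33: Qd = 136 - 3·33 = 37 and Qs = 2·33 - 4 = 62.
Quantity traded falls to 37. At Q = 37 the demand price is (136 - 37)/3 = 33 and the supply price is (4 + 37)/2 = 20.5.
Deadweight loss = ½ · (33 - 20.5) · (52 - 37) = ½ · 12.5 · 15 = 93.75.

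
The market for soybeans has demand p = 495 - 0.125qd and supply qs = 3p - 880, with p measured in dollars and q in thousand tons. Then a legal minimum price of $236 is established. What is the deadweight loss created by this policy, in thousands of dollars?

0

Rearranging demand gives qd = 3960 - 8p. Setting quantity demanded equal to quantity supplied, 3960 - 8p = 3p - 880, gives p* = 440 and q* = 440.
Since 236 is below p* = 440, the floor does not bind and the free-market outcome prevails.
Since the control does not bind, no trades are prevented and deadweight loss is zero.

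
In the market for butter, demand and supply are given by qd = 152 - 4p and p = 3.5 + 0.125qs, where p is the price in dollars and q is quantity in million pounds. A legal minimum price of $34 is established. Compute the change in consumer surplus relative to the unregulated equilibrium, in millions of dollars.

-1026

Rearranging supply gives qs = 8p - 28. Setting quantity demanded equal to quantity supplied, 152 - 4p = 8p - 28, gives p* = 15 and q* = 92.
The floor of 34 is above the equilibrium price 15, so it binds.
At p = 34: qd = 152 - 4·34 = 16 and qs = 8·34 - 28 = 244.
Consumer surplus without the control is ½ · (38 - 15) · 92 = 1058.
With the floor, consumers buy 16 units at 34, so CS = ½ · (38 - 34) · 16 = 32.
Change in consumer surplus = 32 - 1058 = -1026.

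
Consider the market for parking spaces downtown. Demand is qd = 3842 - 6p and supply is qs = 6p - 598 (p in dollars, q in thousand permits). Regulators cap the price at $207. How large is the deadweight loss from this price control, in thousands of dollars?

159414

Without the control the market clears where 3842 - 6p = 6p - 598, i.e. p* = 370 and q* = 1622.
Because the ceiling (207) lies below the market-clearing price, it is binding.
At p = 207: qd = 3842 - 6·207 = 2600 and qs = 6·207 - 598 = 644.
Quantity traded falls to 644. At q = 644 the demand price is (3842 - 644)/6 = 533 and the supply price is (598 + 644)/6 = 207.
Deadweight loss = ½ · (533 - 207) · (1622 - 644) = ½ · 326 · 978 = 159414.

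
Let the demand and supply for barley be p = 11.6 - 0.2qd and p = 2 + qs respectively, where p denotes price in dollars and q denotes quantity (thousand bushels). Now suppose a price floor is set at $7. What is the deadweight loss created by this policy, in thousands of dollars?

Rearranging demand gives qd = 58 - 5p; rearranging supply gives qs = p - 2. Setting quantity demanded equal to quantity supplied, 58 - 5p = p - 2, gives p* = 10 and q* = 8.
Since 7 is below p* = 10, the floor does not bind and the free-market outcome prevails.
Since the control does not bind, no trades are prevented and deadweight loss is zero.

0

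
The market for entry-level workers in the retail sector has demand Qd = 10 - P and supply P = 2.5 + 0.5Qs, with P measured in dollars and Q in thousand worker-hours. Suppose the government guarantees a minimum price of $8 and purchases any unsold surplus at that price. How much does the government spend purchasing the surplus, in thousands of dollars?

Rearranging supply gives Qs = 2P - 5. Setting quantity demanded equal to quantity supplied, 10 - P = 2P - 5, gives P* = 5 and Q* = 5.
The floor of 8 is above the equilibrium price 5, so it binds.
At P = 8: Qd = 10 - 8 = 2 and Qs = 2·8 - 5 = 11.
Surplus = Qs - Qd = 9.
Government expenditure = surplus × support price = 9 × 8 = 72.

72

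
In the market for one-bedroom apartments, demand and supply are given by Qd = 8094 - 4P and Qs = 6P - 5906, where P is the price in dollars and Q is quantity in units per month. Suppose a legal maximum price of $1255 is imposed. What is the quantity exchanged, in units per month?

1624

In a free market, 8094 - 4P = 6P - 5906 gives the equilibrium P* = 1400, Q* = 2494.
Since 1255 < 1400, the ceiling is binding.
At P = 1255: Qd = 8094 - 4·1255 = 3074 and Qs = 6·1255 - 5906 = 1624.
The quantity actually transacted is the short side, supply: 1624.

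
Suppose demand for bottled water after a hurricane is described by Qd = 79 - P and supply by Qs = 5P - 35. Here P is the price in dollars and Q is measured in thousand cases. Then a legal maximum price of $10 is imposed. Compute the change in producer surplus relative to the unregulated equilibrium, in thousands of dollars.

-337.5

In a free market, 79 - P = 5P - 35 gives the equilibrium P* = 19, Q* = 60.
Because the ceiling (10) lies below the market-clearing price, it is binding.
At P = 10: Qd = 79 - 10 = 69 and Qs = 5·10 - 35 = 15.
Producer surplus without the control is ½ · (19 - 7) · 60 = 360.
With the ceiling, producers sell 15 units at 10, so PS = ½ · (10 - 7) · 15 = 22.5.
Change in producer surplus = 22.5 - 360 = -337.5.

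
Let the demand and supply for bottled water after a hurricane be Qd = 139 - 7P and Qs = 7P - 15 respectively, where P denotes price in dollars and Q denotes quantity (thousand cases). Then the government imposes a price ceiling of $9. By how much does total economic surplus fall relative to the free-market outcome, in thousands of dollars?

Setting quantity demanded equal to quantity supplied, 139 - 7P = 7P - 15, gives P* = 11 and Q* = 62.
Because the ceiling (9) lies below the market-clearing price, it is binding.
At P = 9: Qd = 139 - 7·9 = 76 and Qs = 7·9 - 15 = 48.
Quantity traded falls to 48. At Q = 48 the demand price is (139 - 48)/7 = 13 and the supply price is (15 + 48)/7 = 9.
Deadweight loss = ½ · (13 - 9) · (62 - 48) = ½ · 4 · 14 = 28.

28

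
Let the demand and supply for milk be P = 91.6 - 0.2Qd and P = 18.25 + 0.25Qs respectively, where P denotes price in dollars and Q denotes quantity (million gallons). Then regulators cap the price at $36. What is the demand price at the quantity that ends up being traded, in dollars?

77.4

Rearranging demand gives Qd = 458 - 5P; rearranging supply gives Qs = 4P - 73. Equilibrium: 458 - 5P = 4P - 73, so 531 = 9P and P* = 59, Q* = 163.
Because the ceiling (36) lies below the market-clearing price, it is binding.
At P = 36: Qd = 458 - 5·36 = 278 and Qs = 4·36 - 73 = 71.
Only 71 units reach the market. On the demand curve, the marginal buyer's willingness to pay at Q = 71 is (458 - 71)/5 = 77.4.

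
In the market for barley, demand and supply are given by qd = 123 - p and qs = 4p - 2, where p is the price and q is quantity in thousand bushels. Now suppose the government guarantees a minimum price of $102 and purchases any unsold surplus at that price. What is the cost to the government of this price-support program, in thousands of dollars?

In a free market, 123 - p = 4p - 2 gives the equilibrium p* = 25, q* = 98.
Because the floor (102) lies above the market-clearing price, it is binding.
At p = 102: qd = 123 - 102 = 21 and qs = 4·102 - 2 = 406.
Surplus = qs - qd = 385.
Government expenditure = surplus × support price = 385 × 102 = 39270.

39270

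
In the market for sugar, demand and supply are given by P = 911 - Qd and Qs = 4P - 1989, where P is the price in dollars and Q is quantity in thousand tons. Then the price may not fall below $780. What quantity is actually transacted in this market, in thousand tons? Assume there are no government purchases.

131

Rearranging demand gives Qd = 911 - P. In a free market, 911 - P = 4P - 1989 gives the equilibrium P* = 580, Q* = 331.
The floor of 780 is above the equilibrium price 580, so it binds.
At P = 780: Qd = 911 - 780 = 131 and Qs = 4·780 - 1989 = 1131.
The quantity actually transacted is the short side, demand: 131.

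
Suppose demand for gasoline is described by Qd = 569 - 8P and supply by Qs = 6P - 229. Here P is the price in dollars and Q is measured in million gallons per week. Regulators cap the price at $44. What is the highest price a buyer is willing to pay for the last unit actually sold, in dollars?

66.75

Equilibrium: 569 - 8P = 6P - 229, so 798 = 14P and P* = 57, Q* = 113.
The ceiling of 44 is below the equilibrium price 57, so it binds.
At P = 44: Qd = 569 - 8·44 = 217 and Qs = 6·44 - 229 = 35.
Only 35 units reach the market. On the demand curve, the marginal buyer's willingness to pay at Q = 35 is (569 - 35)/8 = 66.75.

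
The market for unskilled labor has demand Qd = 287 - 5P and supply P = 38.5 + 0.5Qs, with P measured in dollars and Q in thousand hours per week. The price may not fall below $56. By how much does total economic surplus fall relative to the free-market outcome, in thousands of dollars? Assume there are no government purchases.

140

Rearranging supply gives Qs = 2P - 77. Setting quantity demanded equal to quantity supplied, 287 - 5P = 2P - 77, gives P* = 52 and Q* = 27.
Since 56 > 52, the floor is binding.
At P = 56: Qd = 287 - 5·56 = 7 and Qs = 2·56 - 77 = 35.
Quantity traded falls to 7. At Q = 7 the demand price is (287 - 7)/5 = 56 and the supply price is (77 + 7)/2 = 42.
Deadweight loss = ½ · (56 - 42) · (27 - 7) = ½ · 14 · 20 = 140.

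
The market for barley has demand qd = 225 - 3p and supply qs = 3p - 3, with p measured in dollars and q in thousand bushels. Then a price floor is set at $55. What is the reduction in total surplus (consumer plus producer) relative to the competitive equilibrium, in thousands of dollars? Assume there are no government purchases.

Setting quantity demanded equal to quantity supplied, 225 - 3p = 3p - 3, gives p* = 38 and q* = 111.
Because the floor (55) lies above the market-clearing price, it is binding.
At p = 55: qd = 225 - 3·55 = 60 and qs = 3·55 - 3 = 162.
Quantity traded falls to 60. At q = 60 the demand price is (225 - 60)/3 = 55 and the supply price is (3 + 60)/3 = 21.
Deadweight loss = ½ · (55 - 21) · (111 - 60) = ½ · 34 · 51 = 867.

867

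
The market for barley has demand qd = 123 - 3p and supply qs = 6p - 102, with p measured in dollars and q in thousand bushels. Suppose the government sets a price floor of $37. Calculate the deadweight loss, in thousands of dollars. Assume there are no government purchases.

Equilibrium: 123 - 3p = 6p - 102, so 225 = 9p and p* = 25, q* = 48.
The floor of 37 is above the equilibrium price 25, so it binds.
At p = 37: qd = 123 - 3·37 = 12 and qs = 6·37 - 102 = 120.
Quantity traded falls to 12. At q = 12 the demand price is (123 - 12)/3 = 37 and the supply price is (102 + 12)/6 = 19.
Deadweight loss = ½ · (37 - 19) · (48 - 12) = ½ · 18 · 36 = 324.

324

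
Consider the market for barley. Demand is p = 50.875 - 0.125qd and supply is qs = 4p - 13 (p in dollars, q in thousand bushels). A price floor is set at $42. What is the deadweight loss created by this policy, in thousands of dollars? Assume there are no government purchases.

588

Rearranging demand gives qd = 407 - 8p. Without the control the market clears where 407 - 8p = 4p - 13, i.e. p* = 35 and q* = 127.
Since 42 > 35, the floor is binding.
At p = 42: qd = 407 - 8·42 = 71 and qs = 4·42 - 13 = 155.
Quantity traded falls to 71. At q = 71 the demand price is (407 - 71)/8 = 42 and the supply price is (13 + 71)/4 = 21.
Deadweight loss = ½ · (42 - 21) · (127 - 71) = ½ · 21 · 56 = 588.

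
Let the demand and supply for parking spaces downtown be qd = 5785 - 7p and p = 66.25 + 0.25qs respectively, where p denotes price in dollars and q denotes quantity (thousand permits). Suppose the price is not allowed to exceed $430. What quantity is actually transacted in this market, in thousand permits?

1455

Rearranging supply gives qs = 4p - 265. Equilibrium: 5785 - 7p = 4p - 265, so 6050 = 11p and p* = 550, q* = 1935.
The ceiling of 430 is below the equilibrium price 550, so it binds.
At p = 430: qd = 5785 - 7·430 = 2775 and qs = 4·430 - 265 = 1455.
The quantity actually transacted is the short side, supply: 1455.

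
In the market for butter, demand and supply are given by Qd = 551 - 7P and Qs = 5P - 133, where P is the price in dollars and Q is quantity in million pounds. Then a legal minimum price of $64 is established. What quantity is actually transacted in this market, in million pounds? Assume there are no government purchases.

103

Equilibrium: 551 - 7P = 5P - 133, so 684 = 12P and P* = 57, Q* = 152.
Since 64 > 57, the floor is binding.
At P = 64: Qd = 551 - 7·64 = 103 and Qs = 5·64 - 133 = 187.
The quantity actually transacted is the short side, demand: 103.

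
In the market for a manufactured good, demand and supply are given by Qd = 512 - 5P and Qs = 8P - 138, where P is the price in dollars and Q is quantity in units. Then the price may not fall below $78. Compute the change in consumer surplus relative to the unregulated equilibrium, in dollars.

Setting quantity demanded equal to quantity supplied, 512 - 5P = 8P - 138, gives P* = 50 and Q* = 262.
Since 78 > 50, the floor is binding.
At P = 78: Qd = 512 - 5·78 = 122 and Qs = 8·78 - 138 = 486.
Consumer surplus without the control is ½ · (102.4 - 50) · 262 = 6864.4.
With the floor, consumers buy 122 units at 78, so CS = ½ · (102.4 - 78) · 122 = 1488.4.
Change in consumer surplus = 1488.4 - 6864.4 = -5376.

-5376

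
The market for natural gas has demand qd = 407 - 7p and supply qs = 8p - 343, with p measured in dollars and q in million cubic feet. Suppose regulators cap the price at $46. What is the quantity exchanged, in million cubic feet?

25

Equilibrium: 407 - 7p = 8p - 343, so 750 = 15p and p* = 50, q* = 57.
Because the ceiling (46) lies below the market-clearing price, it is binding.
At p = 46: qd = 407 - 7·46 = 85 and qs = 8·46 - 343 = 25.
The quantity actually transacted is the short side, supply: 25.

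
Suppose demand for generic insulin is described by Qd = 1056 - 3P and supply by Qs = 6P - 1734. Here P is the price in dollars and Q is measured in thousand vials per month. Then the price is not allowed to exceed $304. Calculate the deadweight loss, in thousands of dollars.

324

Equilibrium: 1056 - 3P = 6P - 1734, so 2790 = 9P and P* = 310, Q* = 126.
Since 304 < 310, the ceiling is binding.
At P = 304: Qd = 1056 - 3·304 = 144 and Qs = 6·304 - 1734 = 90.
Quantity traded falls to 90. At Q = 90 the demand price is (1056 - 90)/3 = 322 and the supply price is (1734 + 90)/6 = 304.
Deadweight loss = ½ · (322 - 304) · (126 - 90) = ½ · 18 · 36 = 324.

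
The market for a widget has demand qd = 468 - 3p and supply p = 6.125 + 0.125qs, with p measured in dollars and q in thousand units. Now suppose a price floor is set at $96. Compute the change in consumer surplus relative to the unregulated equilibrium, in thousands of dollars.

Rearranging supply gives qs = 8p - 49. Equilibrium: 468 - 3p = 8p - 49, so 517 = 11p and p* = 47, q* = 327.
Because the floor (96) lies above the market-clearing price, it is binding.
At p = 96: qd = 468 - 3·96 = 180 and qs = 8·96 - 49 = 719.
Consumer surplus without the control is ½ · (156 - 47) · 327 = 17821.5.
With the floor, consumers buy 180 units at 96, so CS = ½ · (156 - 96) · 180 = 5400.
Change in consumer surplus = 5400 - 17821.5 = -12421.5.

-12421.5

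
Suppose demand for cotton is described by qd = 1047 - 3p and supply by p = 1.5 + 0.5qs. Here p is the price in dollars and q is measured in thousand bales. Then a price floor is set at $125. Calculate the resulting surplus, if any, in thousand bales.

Rearranging supply gives qs = 2p - 3. In a free market, 1047 - 3p = 2p - 3 gives the equilibrium p* = 210, q* = 417.
Since 125 is below p* = 210, the floor does not bind and the free-market outcome prevails.
Since the control does not bind, there is no surplus.

0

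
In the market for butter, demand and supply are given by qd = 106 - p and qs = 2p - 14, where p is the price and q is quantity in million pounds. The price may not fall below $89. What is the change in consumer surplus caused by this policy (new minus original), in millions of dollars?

-2033.5

Without the control the market clears where 106 - p = 2p - 14, i.e. p* = 40 and q* = 66.
Because the floor (89) lies above the market-clearing price, it is binding.
At p = 89: qd = 106 - 89 = 17 and qs = 2·89 - 14 = 164.
Consumer surplus without the control is ½ · (106 - 40) · 66 = 2178.
With the floor, consumers buy 17 units at 89, so CS = ½ · (106 - 89) · 17 = 144.5.
Change in consumer surplus = 144.5 - 2178 = -2033.5.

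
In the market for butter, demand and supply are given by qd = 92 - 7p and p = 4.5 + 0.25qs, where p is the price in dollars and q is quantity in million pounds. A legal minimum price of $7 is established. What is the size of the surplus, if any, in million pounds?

Rearranging supply gives qs = 4p - 18. Setting quantity demanded equal to quantity supplied, 92 - 7p = 4p - 18, gives p* = 10 and q* = 22.
Since 7 is below p* = 10, the floor does not bind and the free-market outcome prevails.
Since the control does not bind, there is no surplus.

0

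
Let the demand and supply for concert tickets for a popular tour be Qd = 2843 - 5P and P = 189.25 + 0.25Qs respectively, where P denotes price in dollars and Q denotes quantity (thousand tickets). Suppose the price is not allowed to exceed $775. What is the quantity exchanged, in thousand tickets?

843

Rearranging supply gives Qs = 4P - 757. Equilibrium: 2843 - 5P = 4P - 757, so 3600 = 9P and P* = 400, Q* = 843.
The ceiling of 775 is above the equilibrium price 400, so it is not binding; the market clears at P* = 400, Q* = 843.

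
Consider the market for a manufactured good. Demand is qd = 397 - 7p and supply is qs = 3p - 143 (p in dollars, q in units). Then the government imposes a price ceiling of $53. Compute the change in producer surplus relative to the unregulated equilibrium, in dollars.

-17.5

Without the control the market clears where 397 - 7p = 3p - 143, i.e. p* = 54 and q* = 19.
The ceiling of 53 is below the equilibrium price 54, so it binds.
At p = 53: qd = 397 - 7·53 = 26 and qs = 3·53 - 143 = 16.
Producer surplus without the control is ½ · (54 - 143/3) · 19 = 361/6.
With the ceiling, producers sell 16 units at 53, so PS = ½ · (53 - 143/3) · 16 = 128/3.
Change in producer surplus = 128/3 - 361/6 = -17.5.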